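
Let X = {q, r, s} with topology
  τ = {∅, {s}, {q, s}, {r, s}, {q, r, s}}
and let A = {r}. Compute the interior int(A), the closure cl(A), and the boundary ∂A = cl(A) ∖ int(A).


int(A) = ∅, cl(A) = {r}, ∂A = {r}.

Closed sets in (X, τ) are complements of opens:
  closed(X, τ) = {∅, {q}, {r}, {q, r}, {q, r, s}}.
int(A) = ⋃ {U ∈ τ : U ⊆ A}. Opens contained in A: ∅.
Taking the union of these: int(A) = ∅.
cl(A) = ⋂ {C closed : A ⊆ C}. Closed sets containing A: {r}, {q, r}, {q, r, s}.
Intersecting these: cl(A) = {r}.
∂A = cl(A) ∖ int(A) = {r} ∖ ∅ = {r}.


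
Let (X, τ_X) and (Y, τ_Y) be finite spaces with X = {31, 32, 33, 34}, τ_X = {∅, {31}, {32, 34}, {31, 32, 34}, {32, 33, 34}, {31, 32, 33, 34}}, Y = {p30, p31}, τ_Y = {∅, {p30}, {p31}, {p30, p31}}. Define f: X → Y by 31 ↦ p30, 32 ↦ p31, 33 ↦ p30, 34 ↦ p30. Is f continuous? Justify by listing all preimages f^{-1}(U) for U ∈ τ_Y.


f is NOT continuous.

Compute f^{-1}(U) for each U ∈ τ_Y:
  U = ∅: f^{-1}(U) = ∅ ∈ τ_X ✓.
  U = {p30}: f^{-1}(U) = {31, 33, 34} ∉ τ_X ✗.
  U = {p31}: f^{-1}(U) = {32} ∉ τ_X ✗.
  U = {p30, p31}: f^{-1}(U) = {31, 32, 33, 34} ∈ τ_X ✓.
Found U = {p30} with f^{-1}(U) = {31, 33, 34} not in τ_X. Therefore f is NOT continuous.


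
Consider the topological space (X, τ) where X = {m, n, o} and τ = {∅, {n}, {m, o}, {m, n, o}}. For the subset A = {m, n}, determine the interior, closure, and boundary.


int(A) = {n}, cl(A) = {m, n, o}, ∂A = {m, o}.

Closed sets in (X, τ) are complements of opens:
  closed(X, τ) = {∅, {n}, {m, o}, {m, n, o}}.
int(A) = ⋃ {U ∈ τ : U ⊆ A}. Opens contained in A: ∅, {n}.
Taking the union of these: int(A) = {n}.
cl(A) = ⋂ {C closed : A ⊆ C}. Closed sets containing A: {m, n, o}.
Intersecting these: cl(A) = {m, n, o}.
∂A = cl(A) ∖ int(A) = {m, n, o} ∖ {n} = {m, o}.


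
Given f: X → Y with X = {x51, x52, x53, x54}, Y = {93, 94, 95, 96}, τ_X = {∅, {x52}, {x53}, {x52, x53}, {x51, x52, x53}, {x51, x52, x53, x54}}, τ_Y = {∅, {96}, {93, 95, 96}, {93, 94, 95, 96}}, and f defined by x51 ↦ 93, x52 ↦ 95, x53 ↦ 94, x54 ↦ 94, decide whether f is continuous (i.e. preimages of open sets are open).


f is NOT continuous.

Compute f^{-1}(U) for each U ∈ τ_Y:
  U = ∅: f^{-1}(U) = ∅ ∈ τ_X ✓.
  U = {96}: f^{-1}(U) = ∅ ∈ τ_X ✓.
  U = {93, 95, 96}: f^{-1}(U) = {x51, x52} ∉ τ_X ✗.
  U = {93, 94, 95, 96}: f^{-1}(U) = {x51, x52, x53, x54} ∈ τ_X ✓.
Found U = {93, 95, 96} with f^{-1}(U) = {x51, x52} not in τ_X. Therefore f is NOT continuous.


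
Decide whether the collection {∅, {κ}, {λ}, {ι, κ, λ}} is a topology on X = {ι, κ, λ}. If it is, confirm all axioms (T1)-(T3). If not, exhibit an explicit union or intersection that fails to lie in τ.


τ is NOT a topology on X.

Axiom (T1): ∅ ∈ τ? Yes; X ∈ τ? Yes.
Axiom (T2/T3): check pairwise unions and intersections of members of τ.
Counterexample for (T2): {κ} ∪ {λ} = {κ, λ} ∉ τ. Therefore τ is NOT a topology.


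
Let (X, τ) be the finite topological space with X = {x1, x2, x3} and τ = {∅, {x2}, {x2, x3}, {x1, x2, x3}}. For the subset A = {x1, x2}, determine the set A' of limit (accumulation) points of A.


A' = {x1, x3}

For each x ∈ X, list the open sets U ∈ τ with x ∈ U, then check whether U ∩ (A ∖ {x}) ≠ ∅ for every such U.
  x = x1: opens ∋ x are {x1, x2, x3}; each meets A ∖ {x1}, so x IS a limit point.
  x = x2: open {x2} ∋ x has {x2} ∩ (A ∖ {x2}) = ∅, so x is NOT a limit point.
  x = x3: opens ∋ x are {x2, x3}, {x1, x2, x3}; each meets A ∖ {x3}, so x IS a limit point.
Collecting: A' = {x1, x3}.


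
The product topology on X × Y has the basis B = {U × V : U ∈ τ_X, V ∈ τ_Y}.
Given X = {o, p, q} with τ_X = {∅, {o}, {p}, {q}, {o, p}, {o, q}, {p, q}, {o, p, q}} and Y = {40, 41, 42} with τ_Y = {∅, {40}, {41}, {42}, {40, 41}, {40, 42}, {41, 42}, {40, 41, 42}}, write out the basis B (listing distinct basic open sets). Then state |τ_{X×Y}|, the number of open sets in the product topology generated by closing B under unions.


Basis B = {∅ × ∅, {o} × {40}, {o} × {41}, {o} × {42}, {p} × {40}, {p} × {41}, {p} × {42}, {q} × {40}, {q} × {41}, {q} × {42}, {o} × {40, 41}, {o} × {40, 42}, {o, p} × {40}, {o, q} × {40}, {o} × {41, 42}, {o, p} × {41}, {o, q} × {41}, {o, p} × {42}, {o, q} × {42}, {p} × {40, 41}, {p} × {40, 42}, {p, q} × {40}, {p} × {41, 42}, {p, q} × {41}, {p, q} × {42}, {q} × {40, 41}, {q} × {40, 42}, {q} × {41, 42}, {o} × {40, 41, 42}, {o, p, q} × {40}, {o, p, q} × {41}, {o, p, q} × {42}, {p} × {40, 41, 42}, {q} × {40, 41, 42}, {o, p} × {40, 41}, {o, q} × {40, 41}, {o, p} × {40, 42}, {o, q} × {40, 42}, {o, p} × {41, 42}, {o, q} × {41, 42}, {p, q} × {40, 41}, {p, q} × {40, 42}, {p, q} × {41, 42}, {o, p} × {40, 41, 42}, {o, q} × {40, 41, 42}, {o, p, q} × {40, 41}, {o, p, q} × {40, 42}, {o, p, q} × {41, 42}, {p, q} × {40, 41, 42}, {o, p, q} × {40, 41, 42}}; |τ_{X×Y}| = 512.

Enumerate products U × V with U ∈ τ_X, V ∈ τ_Y (deduplicated):
  ∅ × ∅ = {} (∅)
  {o} × {40} = {(o,40)}
  {o} × {41} = {(o,41)}
  {o} × {42} = {(o,42)}
  {p} × {40} = {(p,40)}
  {p} × {41} = {(p,41)}
  {p} × {42} = {(p,42)}
  {q} × {40} = {(q,40)}
  {q} × {41} = {(q,41)}
  {q} × {42} = {(q,42)}
  {o} × {40, 41} = {(o,40), (o,41)}
  {o} × {40, 42} = {(o,40), (o,42)}
  {o, p} × {40} = {(o,40), (p,40)}
  {o, q} × {40} = {(o,40), (q,40)}
  {o} × {41, 42} = {(o,41), (o,42)}
  {o, p} × {41} = {(o,41), (p,41)}
  {o, q} × {41} = {(o,41), (q,41)}
  {o, p} × {42} = {(o,42), (p,42)}
  {o, q} × {42} = {(o,42), (q,42)}
  {p} × {40, 41} = {(p,40), (p,41)}
  {p} × {40, 42} = {(p,40), (p,42)}
  {p, q} × {40} = {(p,40), (q,40)}
  {p} × {41, 42} = {(p,41), (p,42)}
  {p, q} × {41} = {(p,41), (q,41)}
  {p, q} × {42} = {(p,42), (q,42)}
  {q} × {40, 41} = {(q,40), (q,41)}
  {q} × {40, 42} = {(q,40), (q,42)}
  {q} × {41, 42} = {(q,41), (q,42)}
  {o} × {40, 41, 42} = {(o,40), (o,41), (o,42)}
  {o, p, q} × {40} = {(o,40), (p,40), (q,40)}
  {o, p, q} × {41} = {(o,41), (p,41), (q,41)}
  {o, p, q} × {42} = {(o,42), (p,42), (q,42)}
  {p} × {40, 41, 42} = {(p,40), (p,41), (p,42)}
  {q} × {40, 41, 42} = {(q,40), (q,41), (q,42)}
  {o, p} × {40, 41} = {(o,40), (o,41), (p,40), (p,41)}
  {o, q} × {40, 41} = {(o,40), (o,41), (q,40), (q,41)}
  {o, p} × {40, 42} = {(o,40), (o,42), (p,40), (p,42)}
  {o, q} × {40, 42} = {(o,40), (o,42), (q,40), (q,42)}
  {o, p} × {41, 42} = {(o,41), (o,42), (p,41), (p,42)}
  {o, q} × {41, 42} = {(o,41), (o,42), (q,41), (q,42)}
  {p, q} × {40, 41} = {(p,40), (p,41), (q,40), (q,41)}
  {p, q} × {40, 42} = {(p,40), (p,42), (q,40), (q,42)}
  {p, q} × {41, 42} = {(p,41), (p,42), (q,41), (q,42)}
  {o, p} × {40, 41, 42} = {(o,40), (o,41), (o,42), (p,40), (p,41), (p,42)}
  {o, q} × {40, 41, 42} = {(o,40), (o,41), (o,42), (q,40), (q,41), (q,42)}
  {o, p, q} × {40, 41} = {(o,40), (o,41), (p,40), (p,41), (q,40), (q,41)}
  {o, p, q} × {40, 42} = {(o,40), (o,42), (p,40), (p,42), (q,40), (q,42)}
  {o, p, q} × {41, 42} = {(o,41), (o,42), (p,41), (p,42), (q,41), (q,42)}
  {p, q} × {40, 41, 42} = {(p,40), (p,41), (p,42), (q,40), (q,41), (q,42)}
  {o, p, q} × {40, 41, 42} = {(o,40), (o,41), (o,42), (p,40), (p,41), (p,42), (q,40), (q,41), (q,42)}
These 50 distinct sets form the basis B.
Close under arbitrary unions to get τ_{X×Y}; counting gives |τ_{X×Y}| = 512.


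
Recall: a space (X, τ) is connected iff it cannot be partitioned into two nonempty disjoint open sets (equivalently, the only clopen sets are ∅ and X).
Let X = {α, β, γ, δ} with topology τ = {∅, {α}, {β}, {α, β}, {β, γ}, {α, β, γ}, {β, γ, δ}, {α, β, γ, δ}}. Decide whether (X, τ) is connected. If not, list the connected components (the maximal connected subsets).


(X, τ) is disconnected; components = [{α}, {β, γ, δ}].

Find clopen sets (U ∈ τ with X ∖ U ∈ τ):
  U = ∅, X ∖ U = {α, β, γ, δ} — both open, so U is clopen.
  U = {α}, X ∖ U = {β, γ, δ} — both open, so U is clopen.
  U = {β, γ, δ}, X ∖ U = {α} — both open, so U is clopen.
  U = {α, β, γ, δ}, X ∖ U = ∅ — both open, so U is clopen.
Nontrivial clopen(s) exist: e.g. {β, γ, δ}. So (X, τ) is disconnected.
Compute connected components by grouping points that agree on all clopens:
  component: {α}
  component: {β, γ, δ}


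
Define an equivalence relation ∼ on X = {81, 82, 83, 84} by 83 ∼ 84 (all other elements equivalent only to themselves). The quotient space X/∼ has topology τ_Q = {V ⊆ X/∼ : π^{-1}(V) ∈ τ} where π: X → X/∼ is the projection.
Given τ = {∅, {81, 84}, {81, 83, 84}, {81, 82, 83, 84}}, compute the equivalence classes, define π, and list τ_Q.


X/∼ = {[81], [82], [83=84]}; |τ_Q| = 3.

Equivalence classes: [81], [82], [83=84].
Quotient map π: X → X/∼ sends 81 ↦ [81], 82 ↦ [82], 83 ↦ [83=84], 84 ↦ [83=84].
For each subset V ⊆ X/∼, compute π^{-1}(V) ⊆ X and check whether π^{-1}(V) ∈ τ. V is open in τ_Q iff π^{-1}(V) ∈ τ.
  V = {}: π^{-1}(V) = ∅ ∈ τ ✓.
  V = {[81]}: π^{-1}(V) = {81} ∉ τ ✗.
  V = {[82]}: π^{-1}(V) = {82} ∉ τ ✗.
  V = {[81], [82]}: π^{-1}(V) = {81, 82} ∉ τ ✗.
  V = {[83=84]}: π^{-1}(V) = {83, 84} ∉ τ ✗.
  V = {[81], [83=84]}: π^{-1}(V) = {81, 83, 84} ∈ τ ✓.
  V = {[82], [83=84]}: π^{-1}(V) = {82, 83, 84} ∉ τ ✗.
  V = {[81], [82], [83=84]}: π^{-1}(V) = {81, 82, 83, 84} ∈ τ ✓.
Open sets in the quotient: τ_Q = {{}, {[81], [83=84]}, {[81], [82], [83=84]}} (3 elements).


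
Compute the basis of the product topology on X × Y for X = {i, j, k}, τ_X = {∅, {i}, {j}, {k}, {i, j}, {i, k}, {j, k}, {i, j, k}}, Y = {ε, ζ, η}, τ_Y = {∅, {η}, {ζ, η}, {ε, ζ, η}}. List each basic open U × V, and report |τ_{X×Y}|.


Basis B = {∅ × ∅, {i} × {η}, {j} × {η}, {k} × {η}, {i} × {ζ, η}, {i, j} × {η}, {i, k} × {η}, {j} × {ζ, η}, {j, k} × {η}, {k} × {ζ, η}, {i} × {ε, ζ, η}, {i, j, k} × {η}, {j} × {ε, ζ, η}, {k} × {ε, ζ, η}, {i, j} × {ζ, η}, {i, k} × {ζ, η}, {j, k} × {ζ, η}, {i, j} × {ε, ζ, η}, {i, k} × {ε, ζ, η}, {i, j, k} × {ζ, η}, {j, k} × {ε, ζ, η}, {i, j, k} × {ε, ζ, η}}; |τ_{X×Y}| = 64.

Enumerate products U × V with U ∈ τ_X, V ∈ τ_Y (deduplicated):
  ∅ × ∅ = {} (∅)
  {i} × {η} = {(i,η)}
  {j} × {η} = {(j,η)}
  {k} × {η} = {(k,η)}
  {i} × {ζ, η} = {(i,ζ), (i,η)}
  {i, j} × {η} = {(i,η), (j,η)}
  {i, k} × {η} = {(i,η), (k,η)}
  {j} × {ζ, η} = {(j,ζ), (j,η)}
  {j, k} × {η} = {(j,η), (k,η)}
  {k} × {ζ, η} = {(k,ζ), (k,η)}
  {i} × {ε, ζ, η} = {(i,ε), (i,ζ), (i,η)}
  {i, j, k} × {η} = {(i,η), (j,η), (k,η)}
  {j} × {ε, ζ, η} = {(j,ε), (j,ζ), (j,η)}
  {k} × {ε, ζ, η} = {(k,ε), (k,ζ), (k,η)}
  {i, j} × {ζ, η} = {(i,ζ), (i,η), (j,ζ), (j,η)}
  {i, k} × {ζ, η} = {(i,ζ), (i,η), (k,ζ), (k,η)}
  {j, k} × {ζ, η} = {(j,ζ), (j,η), (k,ζ), (k,η)}
  {i, j} × {ε, ζ, η} = {(i,ε), (i,ζ), (i,η), (j,ε), (j,ζ), (j,η)}
  {i, k} × {ε, ζ, η} = {(i,ε), (i,ζ), (i,η), (k,ε), (k,ζ), (k,η)}
  {i, j, k} × {ζ, η} = {(i,ζ), (i,η), (j,ζ), (j,η), (k,ζ), (k,η)}
  {j, k} × {ε, ζ, η} = {(j,ε), (j,ζ), (j,η), (k,ε), (k,ζ), (k,η)}
  {i, j, k} × {ε, ζ, η} = {(i,ε), (i,ζ), (i,η), (j,ε), (j,ζ), (j,η), (k,ε), (k,ζ), (k,η)}
These 22 distinct sets form the basis B.
Close under arbitrary unions to get τ_{X×Y}; counting gives |τ_{X×Y}| = 64.


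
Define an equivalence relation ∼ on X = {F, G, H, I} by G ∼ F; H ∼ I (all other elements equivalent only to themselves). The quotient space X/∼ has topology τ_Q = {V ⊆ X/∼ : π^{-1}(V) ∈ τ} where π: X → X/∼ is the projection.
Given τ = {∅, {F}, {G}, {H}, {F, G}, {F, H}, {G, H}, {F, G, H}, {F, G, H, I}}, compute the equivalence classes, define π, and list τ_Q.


X/∼ = {[F=G], [H=I]}; |τ_Q| = 3.

Equivalence classes: [F=G], [H=I].
Quotient map π: X → X/∼ sends F ↦ [F=G], G ↦ [F=G], H ↦ [H=I], I ↦ [H=I].
For each subset V ⊆ X/∼, compute π^{-1}(V) ⊆ X and check whether π^{-1}(V) ∈ τ. V is open in τ_Q iff π^{-1}(V) ∈ τ.
  V = {}: π^{-1}(V) = ∅ ∈ τ ✓.
  V = {[F=G]}: π^{-1}(V) = {F, G} ∈ τ ✓.
  V = {[H=I]}: π^{-1}(V) = {H, I} ∉ τ ✗.
  V = {[F=G], [H=I]}: π^{-1}(V) = {F, G, H, I} ∈ τ ✓.
Open sets in the quotient: τ_Q = {{}, {[F=G]}, {[F=G], [H=I]}} (3 elements).


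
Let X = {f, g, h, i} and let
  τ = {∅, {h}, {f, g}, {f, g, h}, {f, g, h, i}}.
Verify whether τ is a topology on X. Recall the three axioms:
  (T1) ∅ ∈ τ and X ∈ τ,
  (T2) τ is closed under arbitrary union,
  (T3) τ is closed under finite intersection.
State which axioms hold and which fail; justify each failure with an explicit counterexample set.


τ IS a topology on X.

Axiom (T1): ∅ ∈ τ? Yes; X ∈ τ? Yes.
Axiom (T2/T3): check pairwise unions and intersections of members of τ.
All pairwise intersections and unions checked — each lies in τ. Therefore τ satisfies (T1), (T2), (T3): it IS a topology on X.


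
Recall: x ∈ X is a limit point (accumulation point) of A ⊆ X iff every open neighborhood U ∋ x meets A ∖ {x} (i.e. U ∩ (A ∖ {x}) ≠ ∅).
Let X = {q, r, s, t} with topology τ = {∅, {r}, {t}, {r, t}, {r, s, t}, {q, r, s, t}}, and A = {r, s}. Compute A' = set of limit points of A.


A' = {q, s}

For each x ∈ X, list the open sets U ∈ τ with x ∈ U, then check whether U ∩ (A ∖ {x}) ≠ ∅ for every such U.
  x = q: opens ∋ x are {q, r, s, t}; each meets A ∖ {q}, so x IS a limit point.
  x = r: open {r} ∋ x has {r} ∩ (A ∖ {r}) = ∅, so x is NOT a limit point.
  x = s: opens ∋ x are {r, s, t}, {q, r, s, t}; each meets A ∖ {s}, so x IS a limit point.
  x = t: open {t} ∋ x has {t} ∩ (A ∖ {t}) = ∅, so x is NOT a limit point.
Collecting: A' = {q, s}.


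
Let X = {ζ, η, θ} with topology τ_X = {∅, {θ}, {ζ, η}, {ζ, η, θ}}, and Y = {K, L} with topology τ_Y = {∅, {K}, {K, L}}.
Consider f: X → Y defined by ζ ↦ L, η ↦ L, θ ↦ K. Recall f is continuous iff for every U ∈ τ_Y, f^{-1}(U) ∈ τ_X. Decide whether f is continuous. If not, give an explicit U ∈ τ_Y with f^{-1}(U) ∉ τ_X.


f IS continuous.

Compute f^{-1}(U) for each U ∈ τ_Y:
  U = ∅: f^{-1}(U) = ∅ ∈ τ_X ✓.
  U = {K}: f^{-1}(U) = {θ} ∈ τ_X ✓.
  U = {K, L}: f^{-1}(U) = {ζ, η, θ} ∈ τ_X ✓.
Every preimage lies in τ_X, so f IS continuous.


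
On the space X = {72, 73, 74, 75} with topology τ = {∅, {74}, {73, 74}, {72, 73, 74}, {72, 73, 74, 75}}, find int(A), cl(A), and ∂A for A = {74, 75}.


int(A) = {74}, cl(A) = {72, 73, 74, 75}, ∂A = {72, 73, 75}.

Closed sets in (X, τ) are complements of opens:
  closed(X, τ) = {∅, {75}, {72, 75}, {72, 73, 75}, {72, 73, 74, 75}}.
int(A) = ⋃ {U ∈ τ : U ⊆ A}. Opens contained in A: ∅, {74}.
Taking the union of these: int(A) = {74}.
cl(A) = ⋂ {C closed : A ⊆ C}. Closed sets containing A: {72, 73, 74, 75}.
Intersecting these: cl(A) = {72, 73, 74, 75}.
∂A = cl(A) ∖ int(A) = {72, 73, 74, 75} ∖ {74} = {72, 73, 75}.


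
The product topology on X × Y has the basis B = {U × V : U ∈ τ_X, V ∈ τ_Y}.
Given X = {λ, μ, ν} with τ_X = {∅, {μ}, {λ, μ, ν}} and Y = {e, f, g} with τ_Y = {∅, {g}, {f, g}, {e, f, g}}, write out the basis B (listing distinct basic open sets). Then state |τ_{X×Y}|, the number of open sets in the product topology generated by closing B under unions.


Basis B = {∅ × ∅, {μ} × {g}, {μ} × {f, g}, {λ, μ, ν} × {g}, {μ} × {e, f, g}, {λ, μ, ν} × {f, g}, {λ, μ, ν} × {e, f, g}}; |τ_{X×Y}| = 10.

Enumerate products U × V with U ∈ τ_X, V ∈ τ_Y (deduplicated):
  ∅ × ∅ = {} (∅)
  {μ} × {g} = {(μ,g)}
  {μ} × {f, g} = {(μ,f), (μ,g)}
  {λ, μ, ν} × {g} = {(λ,g), (μ,g), (ν,g)}
  {μ} × {e, f, g} = {(μ,e), (μ,f), (μ,g)}
  {λ, μ, ν} × {f, g} = {(λ,f), (λ,g), (μ,f), (μ,g), (ν,f), (ν,g)}
  {λ, μ, ν} × {e, f, g} = {(λ,e), (λ,f), (λ,g), (μ,e), (μ,f), (μ,g), (ν,e), (ν,f), (ν,g)}
These 7 distinct sets form the basis B.
Close under arbitrary unions to get τ_{X×Y}; counting gives |τ_{X×Y}| = 10.


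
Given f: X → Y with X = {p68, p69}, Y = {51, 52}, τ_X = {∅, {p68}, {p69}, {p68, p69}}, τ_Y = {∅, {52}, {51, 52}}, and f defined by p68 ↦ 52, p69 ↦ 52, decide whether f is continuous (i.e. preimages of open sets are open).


f IS continuous.

Compute f^{-1}(U) for each U ∈ τ_Y:
  U = ∅: f^{-1}(U) = ∅ ∈ τ_X ✓.
  U = {52}: f^{-1}(U) = {p68, p69} ∈ τ_X ✓.
  U = {51, 52}: f^{-1}(U) = {p68, p69} ∈ τ_X ✓.
Every preimage lies in τ_X, so f IS continuous.


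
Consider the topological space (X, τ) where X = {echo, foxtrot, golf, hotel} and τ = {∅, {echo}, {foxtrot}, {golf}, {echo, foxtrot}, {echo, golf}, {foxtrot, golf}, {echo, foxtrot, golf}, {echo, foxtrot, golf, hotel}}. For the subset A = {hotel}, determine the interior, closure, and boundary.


int(A) = ∅, cl(A) = {hotel}, ∂A = {hotel}.

Closed sets in (X, τ) are complements of opens:
  closed(X, τ) = {∅, {hotel}, {echo, hotel}, {foxtrot, hotel}, {golf, hotel}, {echo, foxtrot, hotel}, {echo, golf, hotel}, {foxtrot, golf, hotel}, {echo, foxtrot, golf, hotel}}.
int(A) = ⋃ {U ∈ τ : U ⊆ A}. Opens contained in A: ∅.
Taking the union of these: int(A) = ∅.
cl(A) = ⋂ {C closed : A ⊆ C}. Closed sets containing A: {hotel}, {echo, hotel}, {foxtrot, hotel}, {golf, hotel}, {echo, foxtrot, hotel}, {echo, golf, hotel}, {foxtrot, golf, hotel}, {echo, foxtrot, golf, hotel}.
Intersecting these: cl(A) = {hotel}.
∂A = cl(A) ∖ int(A) = {hotel} ∖ ∅ = {hotel}.


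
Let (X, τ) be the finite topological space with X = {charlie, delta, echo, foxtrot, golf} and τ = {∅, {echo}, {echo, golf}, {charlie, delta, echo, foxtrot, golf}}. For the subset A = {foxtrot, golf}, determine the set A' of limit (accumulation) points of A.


A' = {charlie, delta, foxtrot}

For each x ∈ X, list the open sets U ∈ τ with x ∈ U, then check whether U ∩ (A ∖ {x}) ≠ ∅ for every such U.
  x = charlie: opens ∋ x are {charlie, delta, echo, foxtrot, golf}; each meets A ∖ {charlie}, so x IS a limit point.
  x = delta: opens ∋ x are {charlie, delta, echo, foxtrot, golf}; each meets A ∖ {delta}, so x IS a limit point.
  x = echo: open {echo} ∋ x has {echo} ∩ (A ∖ {echo}) = ∅, so x is NOT a limit point.
  x = foxtrot: opens ∋ x are {charlie, delta, echo, foxtrot, golf}; each meets A ∖ {foxtrot}, so x IS a limit point.
  x = golf: open {echo, golf} ∋ x has {echo, golf} ∩ (A ∖ {golf}) = ∅, so x is NOT a limit point.
Collecting: A' = {charlie, delta, foxtrot}.


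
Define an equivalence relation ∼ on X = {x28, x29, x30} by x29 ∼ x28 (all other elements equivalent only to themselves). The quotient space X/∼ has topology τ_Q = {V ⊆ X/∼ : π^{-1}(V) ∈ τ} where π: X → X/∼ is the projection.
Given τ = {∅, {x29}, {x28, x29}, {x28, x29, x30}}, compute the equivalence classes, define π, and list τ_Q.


X/∼ = {[x28=x29], [x30]}; |τ_Q| = 3.

Equivalence classes: [x28=x29], [x30].
Quotient map π: X → X/∼ sends x28 ↦ [x28=x29], x29 ↦ [x28=x29], x30 ↦ [x30].
For each subset V ⊆ X/∼, compute π^{-1}(V) ⊆ X and check whether π^{-1}(V) ∈ τ. V is open in τ_Q iff π^{-1}(V) ∈ τ.
  V = {}: π^{-1}(V) = ∅ ∈ τ ✓.
  V = {[x28=x29]}: π^{-1}(V) = {x28, x29} ∈ τ ✓.
  V = {[x30]}: π^{-1}(V) = {x30} ∉ τ ✗.
  V = {[x28=x29], [x30]}: π^{-1}(V) = {x28, x29, x30} ∈ τ ✓.
Open sets in the quotient: τ_Q = {{}, {[x28=x29]}, {[x28=x29], [x30]}} (3 elements).


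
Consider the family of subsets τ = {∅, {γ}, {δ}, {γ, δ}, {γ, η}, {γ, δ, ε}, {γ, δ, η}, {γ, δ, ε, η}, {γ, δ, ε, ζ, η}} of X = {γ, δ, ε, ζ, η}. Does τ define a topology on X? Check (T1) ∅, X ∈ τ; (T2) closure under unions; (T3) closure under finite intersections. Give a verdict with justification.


τ IS a topology on X.

Axiom (T1): ∅ ∈ τ? Yes; X ∈ τ? Yes.
Axiom (T2/T3): check pairwise unions and intersections of members of τ.
All pairwise intersections and unions checked — each lies in τ. Therefore τ satisfies (T1), (T2), (T3): it IS a topology on X.


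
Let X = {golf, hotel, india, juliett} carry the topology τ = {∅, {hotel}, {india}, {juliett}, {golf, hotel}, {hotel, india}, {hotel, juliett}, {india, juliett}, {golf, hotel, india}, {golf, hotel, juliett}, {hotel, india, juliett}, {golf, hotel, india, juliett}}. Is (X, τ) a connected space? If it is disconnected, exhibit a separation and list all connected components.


(X, τ) is disconnected; components = [{india}, {juliett}, {golf, hotel}].

Find clopen sets (U ∈ τ with X ∖ U ∈ τ):
  U = ∅, X ∖ U = {golf, hotel, india, juliett} — both open, so U is clopen.
  U = {india}, X ∖ U = {golf, hotel, juliett} — both open, so U is clopen.
  U = {juliett}, X ∖ U = {golf, hotel, india} — both open, so U is clopen.
  U = {golf, hotel}, X ∖ U = {india, juliett} — both open, so U is clopen.
  U = {india, juliett}, X ∖ U = {golf, hotel} — both open, so U is clopen.
  U = {golf, hotel, india}, X ∖ U = {juliett} — both open, so U is clopen.
  U = {golf, hotel, juliett}, X ∖ U = {india} — both open, so U is clopen.
  U = {golf, hotel, india, juliett}, X ∖ U = ∅ — both open, so U is clopen.
Nontrivial clopen(s) exist: e.g. {golf, hotel, india}. So (X, τ) is disconnected.
Compute connected components by grouping points that agree on all clopens:
  component: {india}
  component: {juliett}
  component: {golf, hotel}


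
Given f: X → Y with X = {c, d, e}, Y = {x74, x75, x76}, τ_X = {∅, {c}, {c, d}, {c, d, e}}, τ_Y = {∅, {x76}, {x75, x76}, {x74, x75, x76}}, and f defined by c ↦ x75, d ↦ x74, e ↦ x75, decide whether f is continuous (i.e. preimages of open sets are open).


f is NOT continuous.

Compute f^{-1}(U) for each U ∈ τ_Y:
  U = ∅: f^{-1}(U) = ∅ ∈ τ_X ✓.
  U = {x76}: f^{-1}(U) = ∅ ∈ τ_X ✓.
  U = {x75, x76}: f^{-1}(U) = {c, e} ∉ τ_X ✗.
  U = {x74, x75, x76}: f^{-1}(U) = {c, d, e} ∈ τ_X ✓.
Found U = {x75, x76} with f^{-1}(U) = {c, e} not in τ_X. Therefore f is NOT continuous.


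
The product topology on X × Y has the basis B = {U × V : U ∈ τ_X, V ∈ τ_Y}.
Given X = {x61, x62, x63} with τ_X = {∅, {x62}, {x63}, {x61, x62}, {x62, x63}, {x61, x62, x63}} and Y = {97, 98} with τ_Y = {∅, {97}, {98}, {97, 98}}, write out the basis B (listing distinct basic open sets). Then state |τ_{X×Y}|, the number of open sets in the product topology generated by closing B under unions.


Basis B = {∅ × ∅, {x62} × {97}, {x62} × {98}, {x63} × {97}, {x63} × {98}, {x61, x62} × {97}, {x61, x62} × {98}, {x62} × {97, 98}, {x62, x63} × {97}, {x62, x63} × {98}, {x63} × {97, 98}, {x61, x62, x63} × {97}, {x61, x62, x63} × {98}, {x61, x62} × {97, 98}, {x62, x63} × {97, 98}, {x61, x62, x63} × {97, 98}}; |τ_{X×Y}| = 36.

Enumerate products U × V with U ∈ τ_X, V ∈ τ_Y (deduplicated):
  ∅ × ∅ = {} (∅)
  {x62} × {97} = {(x62,97)}
  {x62} × {98} = {(x62,98)}
  {x63} × {97} = {(x63,97)}
  {x63} × {98} = {(x63,98)}
  {x61, x62} × {97} = {(x61,97), (x62,97)}
  {x61, x62} × {98} = {(x61,98), (x62,98)}
  {x62} × {97, 98} = {(x62,97), (x62,98)}
  {x62, x63} × {97} = {(x62,97), (x63,97)}
  {x62, x63} × {98} = {(x62,98), (x63,98)}
  {x63} × {97, 98} = {(x63,97), (x63,98)}
  {x61, x62, x63} × {97} = {(x61,97), (x62,97), (x63,97)}
  {x61, x62, x63} × {98} = {(x61,98), (x62,98), (x63,98)}
  {x61, x62} × {97, 98} = {(x61,97), (x61,98), (x62,97), (x62,98)}
  {x62, x63} × {97, 98} = {(x62,97), (x62,98), (x63,97), (x63,98)}
  {x61, x62, x63} × {97, 98} = {(x61,97), (x61,98), (x62,97), (x62,98), (x63,97), (x63,98)}
These 16 distinct sets form the basis B.
Close under arbitrary unions to get τ_{X×Y}; counting gives |τ_{X×Y}| = 36.


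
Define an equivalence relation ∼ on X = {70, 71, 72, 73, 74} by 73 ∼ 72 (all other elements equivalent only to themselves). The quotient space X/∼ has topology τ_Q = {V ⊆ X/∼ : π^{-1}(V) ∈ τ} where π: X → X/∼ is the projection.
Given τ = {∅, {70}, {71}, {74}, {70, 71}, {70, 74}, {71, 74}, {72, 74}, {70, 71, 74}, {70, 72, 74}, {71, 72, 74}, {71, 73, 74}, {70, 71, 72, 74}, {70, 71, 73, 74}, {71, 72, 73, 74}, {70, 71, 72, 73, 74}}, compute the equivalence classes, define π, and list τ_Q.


X/∼ = {[70], [71], [72=73], [74]}; |τ_Q| = 10.

Equivalence classes: [70], [71], [72=73], [74].
Quotient map π: X → X/∼ sends 70 ↦ [70], 71 ↦ [71], 72 ↦ [72=73], 73 ↦ [72=73], 74 ↦ [74].
For each subset V ⊆ X/∼, compute π^{-1}(V) ⊆ X and check whether π^{-1}(V) ∈ τ. V is open in τ_Q iff π^{-1}(V) ∈ τ.
  V = {}: π^{-1}(V) = ∅ ∈ τ ✓.
  V = {[70]}: π^{-1}(V) = {70} ∈ τ ✓.
  V = {[71]}: π^{-1}(V) = {71} ∈ τ ✓.
  V = {[70], [71]}: π^{-1}(V) = {70, 71} ∈ τ ✓.
  V = {[72=73]}: π^{-1}(V) = {72, 73} ∉ τ ✗.
  V = {[70], [72=73]}: π^{-1}(V) = {70, 72, 73} ∉ τ ✗.
  V = {[71], [72=73]}: π^{-1}(V) = {71, 72, 73} ∉ τ ✗.
  V = {[70], [71], [72=73]}: π^{-1}(V) = {70, 71, 72, 73} ∉ τ ✗.
  V = {[74]}: π^{-1}(V) = {74} ∈ τ ✓.
  V = {[70], [74]}: π^{-1}(V) = {70, 74} ∈ τ ✓.
  V = {[71], [74]}: π^{-1}(V) = {71, 74} ∈ τ ✓.
  V = {[70], [71], [74]}: π^{-1}(V) = {70, 71, 74} ∈ τ ✓.
  V = {[72=73], [74]}: π^{-1}(V) = {72, 73, 74} ∉ τ ✗.
  V = {[70], [72=73], [74]}: π^{-1}(V) = {70, 72, 73, 74} ∉ τ ✗.
  V = {[71], [72=73], [74]}: π^{-1}(V) = {71, 72, 73, 74} ∈ τ ✓.
  V = {[70], [71], [72=73], [74]}: π^{-1}(V) = {70, 71, 72, 73, 74} ∈ τ ✓.
Open sets in the quotient: τ_Q = {{}, {[70]}, {[71]}, {[70], [71]}, {[74]}, {[70], [74]}, {[71], [74]}, {[70], [71], [74]}, {[71], [72=73], [74]}, {[70], [71], [72=73], [74]}} (10 elements).


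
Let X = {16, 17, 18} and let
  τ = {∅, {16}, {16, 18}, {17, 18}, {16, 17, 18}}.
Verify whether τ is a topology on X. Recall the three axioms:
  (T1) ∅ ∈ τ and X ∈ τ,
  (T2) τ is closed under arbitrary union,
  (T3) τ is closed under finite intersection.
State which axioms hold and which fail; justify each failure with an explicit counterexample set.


τ is NOT a topology on X.

Axiom (T1): ∅ ∈ τ? Yes; X ∈ τ? Yes.
Axiom (T2/T3): check pairwise unions and intersections of members of τ.
Counterexample for (T3): {16, 18} ∩ {17, 18} = {18} ∉ τ. Therefore τ is NOT a topology.


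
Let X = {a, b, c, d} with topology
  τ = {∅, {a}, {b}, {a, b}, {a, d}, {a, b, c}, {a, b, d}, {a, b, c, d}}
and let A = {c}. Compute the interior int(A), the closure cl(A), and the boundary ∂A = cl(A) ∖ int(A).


int(A) = ∅, cl(A) = {c}, ∂A = {c}.

Closed sets in (X, τ) are complements of opens:
  closed(X, τ) = {∅, {c}, {d}, {b, c}, {c, d}, {a, c, d}, {b, c, d}, {a, b, c, d}}.
int(A) = ⋃ {U ∈ τ : U ⊆ A}. Opens contained in A: ∅.
Taking the union of these: int(A) = ∅.
cl(A) = ⋂ {C closed : A ⊆ C}. Closed sets containing A: {c}, {b, c}, {c, d}, {a, c, d}, {b, c, d}, {a, b, c, d}.
Intersecting these: cl(A) = {c}.
∂A = cl(A) ∖ int(A) = {c} ∖ ∅ = {c}.


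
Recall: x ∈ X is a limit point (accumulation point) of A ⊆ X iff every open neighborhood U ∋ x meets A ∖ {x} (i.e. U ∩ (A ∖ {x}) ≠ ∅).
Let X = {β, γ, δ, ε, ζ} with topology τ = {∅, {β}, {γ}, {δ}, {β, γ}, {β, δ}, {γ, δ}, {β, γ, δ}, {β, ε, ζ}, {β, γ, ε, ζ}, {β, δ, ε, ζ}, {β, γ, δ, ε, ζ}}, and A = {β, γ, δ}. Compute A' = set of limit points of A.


A' = {ε, ζ}

For each x ∈ X, list the open sets U ∈ τ with x ∈ U, then check whether U ∩ (A ∖ {x}) ≠ ∅ for every such U.
  x = β: open {β} ∋ x has {β} ∩ (A ∖ {β}) = ∅, so x is NOT a limit point.
  x = γ: open {γ} ∋ x has {γ} ∩ (A ∖ {γ}) = ∅, so x is NOT a limit point.
  x = δ: open {δ} ∋ x has {δ} ∩ (A ∖ {δ}) = ∅, so x is NOT a limit point.
  x = ε: opens ∋ x are {β, ε, ζ}, {β, γ, ε, ζ}, {β, δ, ε, ζ}, {β, γ, δ, ε, ζ}; each meets A ∖ {ε}, so x IS a limit point.
  x = ζ: opens ∋ x are {β, ε, ζ}, {β, γ, ε, ζ}, {β, δ, ε, ζ}, {β, γ, δ, ε, ζ}; each meets A ∖ {ζ}, so x IS a limit point.
Collecting: A' = {ε, ζ}.


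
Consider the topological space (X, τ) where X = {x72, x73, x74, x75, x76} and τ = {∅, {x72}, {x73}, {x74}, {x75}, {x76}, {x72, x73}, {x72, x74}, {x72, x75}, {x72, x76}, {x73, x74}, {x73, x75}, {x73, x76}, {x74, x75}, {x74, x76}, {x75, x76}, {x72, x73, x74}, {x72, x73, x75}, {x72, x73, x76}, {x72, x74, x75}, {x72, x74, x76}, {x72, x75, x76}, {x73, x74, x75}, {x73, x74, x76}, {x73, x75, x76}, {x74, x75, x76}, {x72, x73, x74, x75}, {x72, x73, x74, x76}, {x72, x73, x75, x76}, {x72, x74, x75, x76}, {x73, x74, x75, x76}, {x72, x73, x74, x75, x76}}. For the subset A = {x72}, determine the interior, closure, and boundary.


int(A) = {x72}, cl(A) = {x72}, ∂A = ∅.

Closed sets in (X, τ) are complements of opens:
  closed(X, τ) = {∅, {x72}, {x73}, {x74}, {x75}, {x76}, {x72, x73}, {x72, x74}, {x72, x75}, {x72, x76}, {x73, x74}, {x73, x75}, {x73, x76}, {x74, x75}, {x74, x76}, {x75, x76}, {x72, x73, x74}, {x72, x73, x75}, {x72, x73, x76}, {x72, x74, x75}, {x72, x74, x76}, {x72, x75, x76}, {x73, x74, x75}, {x73, x74, x76}, {x73, x75, x76}, {x74, x75, x76}, {x72, x73, x74, x75}, {x72, x73, x74, x76}, {x72, x73, x75, x76}, {x72, x74, x75, x76}, {x73, x74, x75, x76}, {x72, x73, x74, x75, x76}}.
int(A) = ⋃ {U ∈ τ : U ⊆ A}. Opens contained in A: ∅, {x72}.
Taking the union of these: int(A) = {x72}.
cl(A) = ⋂ {C closed : A ⊆ C}. Closed sets containing A: {x72}, {x72, x73}, {x72, x74}, {x72, x75}, {x72, x76}, {x72, x73, x74}, {x72, x73, x75}, {x72, x73, x76}, {x72, x74, x75}, {x72, x74, x76}, {x72, x75, x76}, {x72, x73, x74, x75}, {x72, x73, x74, x76}, {x72, x73, x75, x76}, {x72, x74, x75, x76}, {x72, x73, x74, x75, x76}.
Intersecting these: cl(A) = {x72}.
∂A = cl(A) ∖ int(A) = {x72} ∖ {x72} = ∅.


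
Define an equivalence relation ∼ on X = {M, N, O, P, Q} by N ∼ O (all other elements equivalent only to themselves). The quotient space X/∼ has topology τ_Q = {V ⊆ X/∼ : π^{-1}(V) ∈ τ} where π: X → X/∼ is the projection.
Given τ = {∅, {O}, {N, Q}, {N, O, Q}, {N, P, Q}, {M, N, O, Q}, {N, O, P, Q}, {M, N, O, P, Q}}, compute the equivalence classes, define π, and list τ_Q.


X/∼ = {[M], [N=O], [P], [Q]}; |τ_Q| = 5.

Equivalence classes: [M], [N=O], [P], [Q].
Quotient map π: X → X/∼ sends M ↦ [M], N ↦ [N=O], O ↦ [N=O], P ↦ [P], Q ↦ [Q].
For each subset V ⊆ X/∼, compute π^{-1}(V) ⊆ X and check whether π^{-1}(V) ∈ τ. V is open in τ_Q iff π^{-1}(V) ∈ τ.
  V = {}: π^{-1}(V) = ∅ ∈ τ ✓.
  V = {[M]}: π^{-1}(V) = {M} ∉ τ ✗.
  V = {[N=O]}: π^{-1}(V) = {N, O} ∉ τ ✗.
  V = {[M], [N=O]}: π^{-1}(V) = {M, N, O} ∉ τ ✗.
  V = {[P]}: π^{-1}(V) = {P} ∉ τ ✗.
  V = {[M], [P]}: π^{-1}(V) = {M, P} ∉ τ ✗.
  V = {[N=O], [P]}: π^{-1}(V) = {N, O, P} ∉ τ ✗.
  V = {[M], [N=O], [P]}: π^{-1}(V) = {M, N, O, P} ∉ τ ✗.
  V = {[Q]}: π^{-1}(V) = {Q} ∉ τ ✗.
  V = {[M], [Q]}: π^{-1}(V) = {M, Q} ∉ τ ✗.
  V = {[N=O], [Q]}: π^{-1}(V) = {N, O, Q} ∈ τ ✓.
  V = {[M], [N=O], [Q]}: π^{-1}(V) = {M, N, O, Q} ∈ τ ✓.
  V = {[P], [Q]}: π^{-1}(V) = {P, Q} ∉ τ ✗.
  V = {[M], [P], [Q]}: π^{-1}(V) = {M, P, Q} ∉ τ ✗.
  V = {[N=O], [P], [Q]}: π^{-1}(V) = {N, O, P, Q} ∈ τ ✓.
  V = {[M], [N=O], [P], [Q]}: π^{-1}(V) = {M, N, O, P, Q} ∈ τ ✓.
Open sets in the quotient: τ_Q = {{}, {[N=O], [Q]}, {[M], [N=O], [Q]}, {[N=O], [P], [Q]}, {[M], [N=O], [P], [Q]}} (5 elements).


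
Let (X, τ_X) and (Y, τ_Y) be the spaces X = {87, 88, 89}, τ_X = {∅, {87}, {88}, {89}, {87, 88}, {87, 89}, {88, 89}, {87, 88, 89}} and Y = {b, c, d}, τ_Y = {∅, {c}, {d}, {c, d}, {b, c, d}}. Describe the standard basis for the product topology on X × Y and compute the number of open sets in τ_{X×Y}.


Basis B = {∅ × ∅, {87} × {c}, {87} × {d}, {88} × {c}, {88} × {d}, {89} × {c}, {89} × {d}, {87} × {c, d}, {87, 88} × {c}, {87, 89} × {c}, {87, 88} × {d}, {87, 89} × {d}, {88} × {c, d}, {88, 89} × {c}, {88, 89} × {d}, {89} × {c, d}, {87} × {b, c, d}, {87, 88, 89} × {c}, {87, 88, 89} × {d}, {88} × {b, c, d}, {89} × {b, c, d}, {87, 88} × {c, d}, {87, 89} × {c, d}, {88, 89} × {c, d}, {87, 88} × {b, c, d}, {87, 89} × {b, c, d}, {87, 88, 89} × {c, d}, {88, 89} × {b, c, d}, {87, 88, 89} × {b, c, d}}; |τ_{X×Y}| = 125.

Enumerate products U × V with U ∈ τ_X, V ∈ τ_Y (deduplicated):
  ∅ × ∅ = {} (∅)
  {87} × {c} = {(87,c)}
  {87} × {d} = {(87,d)}
  {88} × {c} = {(88,c)}
  {88} × {d} = {(88,d)}
  {89} × {c} = {(89,c)}
  {89} × {d} = {(89,d)}
  {87} × {c, d} = {(87,c), (87,d)}
  {87, 88} × {c} = {(87,c), (88,c)}
  {87, 89} × {c} = {(87,c), (89,c)}
  {87, 88} × {d} = {(87,d), (88,d)}
  {87, 89} × {d} = {(87,d), (89,d)}
  {88} × {c, d} = {(88,c), (88,d)}
  {88, 89} × {c} = {(88,c), (89,c)}
  {88, 89} × {d} = {(88,d), (89,d)}
  {89} × {c, d} = {(89,c), (89,d)}
  {87} × {b, c, d} = {(87,b), (87,c), (87,d)}
  {87, 88, 89} × {c} = {(87,c), (88,c), (89,c)}
  {87, 88, 89} × {d} = {(87,d), (88,d), (89,d)}
  {88} × {b, c, d} = {(88,b), (88,c), (88,d)}
  {89} × {b, c, d} = {(89,b), (89,c), (89,d)}
  {87, 88} × {c, d} = {(87,c), (87,d), (88,c), (88,d)}
  {87, 89} × {c, d} = {(87,c), (87,d), (89,c), (89,d)}
  {88, 89} × {c, d} = {(88,c), (88,d), (89,c), (89,d)}
  {87, 88} × {b, c, d} = {(87,b), (87,c), (87,d), (88,b), (88,c), (88,d)}
  {87, 89} × {b, c, d} = {(87,b), (87,c), (87,d), (89,b), (89,c), (89,d)}
  {87, 88, 89} × {c, d} = {(87,c), (87,d), (88,c), (88,d), (89,c), (89,d)}
  {88, 89} × {b, c, d} = {(88,b), (88,c), (88,d), (89,b), (89,c), (89,d)}
  {87, 88, 89} × {b, c, d} = {(87,b), (87,c), (87,d), (88,b), (88,c), (88,d), (89,b), (89,c), (89,d)}
These 29 distinct sets form the basis B.
Close under arbitrary unions to get τ_{X×Y}; counting gives |τ_{X×Y}| = 125.


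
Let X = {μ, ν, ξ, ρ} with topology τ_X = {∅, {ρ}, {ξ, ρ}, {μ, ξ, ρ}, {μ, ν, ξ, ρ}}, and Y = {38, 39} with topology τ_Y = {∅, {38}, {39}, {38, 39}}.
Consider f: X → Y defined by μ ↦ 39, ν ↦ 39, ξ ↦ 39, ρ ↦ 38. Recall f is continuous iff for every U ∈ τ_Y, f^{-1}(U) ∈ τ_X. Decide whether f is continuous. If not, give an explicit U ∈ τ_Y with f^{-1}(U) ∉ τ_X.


f is NOT continuous.

Compute f^{-1}(U) for each U ∈ τ_Y:
  U = ∅: f^{-1}(U) = ∅ ∈ τ_X ✓.
  U = {38}: f^{-1}(U) = {ρ} ∈ τ_X ✓.
  U = {39}: f^{-1}(U) = {μ, ν, ξ} ∉ τ_X ✗.
  U = {38, 39}: f^{-1}(U) = {μ, ν, ξ, ρ} ∈ τ_X ✓.
Found U = {39} with f^{-1}(U) = {μ, ν, ξ} not in τ_X. Therefore f is NOT continuous.


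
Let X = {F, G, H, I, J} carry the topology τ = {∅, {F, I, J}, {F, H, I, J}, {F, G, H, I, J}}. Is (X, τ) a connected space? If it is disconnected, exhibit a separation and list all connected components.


(X, τ) is connected.

Find clopen sets (U ∈ τ with X ∖ U ∈ τ):
  U = ∅, X ∖ U = {F, G, H, I, J} — both open, so U is clopen.
  U = {F, G, H, I, J}, X ∖ U = ∅ — both open, so U is clopen.
Only trivial clopens (∅ and X) exist, so (X, τ) is connected.
Compute connected components by grouping points that agree on all clopens:
  component: {F, G, H, I, J}


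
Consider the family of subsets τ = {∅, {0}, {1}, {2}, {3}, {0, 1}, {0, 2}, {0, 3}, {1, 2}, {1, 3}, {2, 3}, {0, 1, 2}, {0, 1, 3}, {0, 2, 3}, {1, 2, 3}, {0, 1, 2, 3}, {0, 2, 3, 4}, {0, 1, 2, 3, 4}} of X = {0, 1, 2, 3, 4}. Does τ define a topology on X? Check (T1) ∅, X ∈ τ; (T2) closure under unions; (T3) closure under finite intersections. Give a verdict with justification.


τ IS a topology on X.

Axiom (T1): ∅ ∈ τ? Yes; X ∈ τ? Yes.
Axiom (T2/T3): check pairwise unions and intersections of members of τ.
All pairwise intersections and unions checked — each lies in τ. Therefore τ satisfies (T1), (T2), (T3): it IS a topology on X.


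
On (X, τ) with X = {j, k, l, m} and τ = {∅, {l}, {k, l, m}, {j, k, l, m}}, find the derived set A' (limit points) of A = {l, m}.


A' = {j, k, m}

For each x ∈ X, list the open sets U ∈ τ with x ∈ U, then check whether U ∩ (A ∖ {x}) ≠ ∅ for every such U.
  x = j: opens ∋ x are {j, k, l, m}; each meets A ∖ {j}, so x IS a limit point.
  x = k: opens ∋ x are {k, l, m}, {j, k, l, m}; each meets A ∖ {k}, so x IS a limit point.
  x = l: open {l} ∋ x has {l} ∩ (A ∖ {l}) = ∅, so x is NOT a limit point.
  x = m: opens ∋ x are {k, l, m}, {j, k, l, m}; each meets A ∖ {m}, so x IS a limit point.
Collecting: A' = {j, k, m}.


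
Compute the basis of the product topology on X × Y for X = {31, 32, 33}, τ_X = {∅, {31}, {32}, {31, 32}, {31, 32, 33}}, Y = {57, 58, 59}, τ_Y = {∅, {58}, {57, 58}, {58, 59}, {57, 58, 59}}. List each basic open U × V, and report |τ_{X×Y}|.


Basis B = {∅ × ∅, {31} × {58}, {32} × {58}, {31} × {57, 58}, {31} × {58, 59}, {31, 32} × {58}, {32} × {57, 58}, {32} × {58, 59}, {31} × {57, 58, 59}, {31, 32, 33} × {58}, {32} × {57, 58, 59}, {31, 32} × {57, 58}, {31, 32} × {58, 59}, {31, 32} × {57, 58, 59}, {31, 32, 33} × {57, 58}, {31, 32, 33} × {58, 59}, {31, 32, 33} × {57, 58, 59}}; |τ_{X×Y}| = 50.

Enumerate products U × V with U ∈ τ_X, V ∈ τ_Y (deduplicated):
  ∅ × ∅ = {} (∅)
  {31} × {58} = {(31,58)}
  {32} × {58} = {(32,58)}
  {31} × {57, 58} = {(31,57), (31,58)}
  {31} × {58, 59} = {(31,58), (31,59)}
  {31, 32} × {58} = {(31,58), (32,58)}
  {32} × {57, 58} = {(32,57), (32,58)}
  {32} × {58, 59} = {(32,58), (32,59)}
  {31} × {57, 58, 59} = {(31,57), (31,58), (31,59)}
  {31, 32, 33} × {58} = {(31,58), (32,58), (33,58)}
  {32} × {57, 58, 59} = {(32,57), (32,58), (32,59)}
  {31, 32} × {57, 58} = {(31,57), (31,58), (32,57), (32,58)}
  {31, 32} × {58, 59} = {(31,58), (31,59), (32,58), (32,59)}
  {31, 32} × {57, 58, 59} = {(31,57), (31,58), (31,59), (32,57), (32,58), (32,59)}
  {31, 32, 33} × {57, 58} = {(31,57), (31,58), (32,57), (32,58), (33,57), (33,58)}
  {31, 32, 33} × {58, 59} = {(31,58), (31,59), (32,58), (32,59), (33,58), (33,59)}
  {31, 32, 33} × {57, 58, 59} = {(31,57), (31,58), (31,59), (32,57), (32,58), (32,59), (33,57), (33,58), (33,59)}
These 17 distinct sets form the basis B.
Close under arbitrary unions to get τ_{X×Y}; counting gives |τ_{X×Y}| = 50.


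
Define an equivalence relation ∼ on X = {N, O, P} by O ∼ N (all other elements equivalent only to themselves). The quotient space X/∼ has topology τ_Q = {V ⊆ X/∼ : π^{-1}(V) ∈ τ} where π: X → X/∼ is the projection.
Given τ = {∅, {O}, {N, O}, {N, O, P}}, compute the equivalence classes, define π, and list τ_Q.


X/∼ = {[N=O], [P]}; |τ_Q| = 3.

Equivalence classes: [N=O], [P].
Quotient map π: X → X/∼ sends N ↦ [N=O], O ↦ [N=O], P ↦ [P].
For each subset V ⊆ X/∼, compute π^{-1}(V) ⊆ X and check whether π^{-1}(V) ∈ τ. V is open in τ_Q iff π^{-1}(V) ∈ τ.
  V = {}: π^{-1}(V) = ∅ ∈ τ ✓.
  V = {[N=O]}: π^{-1}(V) = {N, O} ∈ τ ✓.
  V = {[P]}: π^{-1}(V) = {P} ∉ τ ✗.
  V = {[N=O], [P]}: π^{-1}(V) = {N, O, P} ∈ τ ✓.
Open sets in the quotient: τ_Q = {{}, {[N=O]}, {[N=O], [P]}} (3 elements).


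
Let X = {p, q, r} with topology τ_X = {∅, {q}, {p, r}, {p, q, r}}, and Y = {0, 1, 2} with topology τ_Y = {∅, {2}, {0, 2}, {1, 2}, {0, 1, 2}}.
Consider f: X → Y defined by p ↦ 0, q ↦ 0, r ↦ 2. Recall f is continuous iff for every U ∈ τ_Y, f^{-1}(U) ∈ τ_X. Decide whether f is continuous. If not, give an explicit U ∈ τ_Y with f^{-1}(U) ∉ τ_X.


f is NOT continuous.

Compute f^{-1}(U) for each U ∈ τ_Y:
  U = ∅: f^{-1}(U) = ∅ ∈ τ_X ✓.
  U = {2}: f^{-1}(U) = {r} ∉ τ_X ✗.
  U = {0, 2}: f^{-1}(U) = {p, q, r} ∈ τ_X ✓.
  U = {1, 2}: f^{-1}(U) = {r} ∉ τ_X ✗.
  U = {0, 1, 2}: f^{-1}(U) = {p, q, r} ∈ τ_X ✓.
Found U = {2} with f^{-1}(U) = {r} not in τ_X. Therefore f is NOT continuous.


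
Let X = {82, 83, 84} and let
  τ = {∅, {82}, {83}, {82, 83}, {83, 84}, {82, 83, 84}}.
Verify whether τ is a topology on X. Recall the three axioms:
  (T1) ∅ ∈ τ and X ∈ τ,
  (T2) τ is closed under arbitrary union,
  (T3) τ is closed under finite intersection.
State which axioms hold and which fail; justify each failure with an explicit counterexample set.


τ IS a topology on X.

Axiom (T1): ∅ ∈ τ? Yes; X ∈ τ? Yes.
Axiom (T2/T3): check pairwise unions and intersections of members of τ.
All pairwise intersections and unions checked — each lies in τ. Therefore τ satisfies (T1), (T2), (T3): it IS a topology on X.
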